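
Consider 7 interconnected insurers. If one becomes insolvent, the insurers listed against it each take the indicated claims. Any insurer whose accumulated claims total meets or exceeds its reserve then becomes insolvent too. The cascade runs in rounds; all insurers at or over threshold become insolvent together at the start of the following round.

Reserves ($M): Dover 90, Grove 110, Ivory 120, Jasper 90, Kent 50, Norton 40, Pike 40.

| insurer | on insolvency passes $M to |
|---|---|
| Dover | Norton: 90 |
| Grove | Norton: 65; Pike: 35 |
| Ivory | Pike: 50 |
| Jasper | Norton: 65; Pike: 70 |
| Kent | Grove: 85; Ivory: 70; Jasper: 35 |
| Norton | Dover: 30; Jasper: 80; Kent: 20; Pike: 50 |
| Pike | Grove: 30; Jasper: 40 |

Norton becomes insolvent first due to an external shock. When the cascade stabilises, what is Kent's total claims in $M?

20

Round 1 — Norton becomes insolvent (initial).
  Dover: +30 → 30 < 90
  Jasper: +80 → 80 < 90
  Kent: +20 → 20 < 50
  Pike: +50 → 50 ≥ 40
Round 2 — Pike becomes insolvent.
  Grove: +30 → 30 < 110
  Jasper: +40 → 120 ≥ 90
Round 3 — Jasper becomes insolvent.
No further insolvencies.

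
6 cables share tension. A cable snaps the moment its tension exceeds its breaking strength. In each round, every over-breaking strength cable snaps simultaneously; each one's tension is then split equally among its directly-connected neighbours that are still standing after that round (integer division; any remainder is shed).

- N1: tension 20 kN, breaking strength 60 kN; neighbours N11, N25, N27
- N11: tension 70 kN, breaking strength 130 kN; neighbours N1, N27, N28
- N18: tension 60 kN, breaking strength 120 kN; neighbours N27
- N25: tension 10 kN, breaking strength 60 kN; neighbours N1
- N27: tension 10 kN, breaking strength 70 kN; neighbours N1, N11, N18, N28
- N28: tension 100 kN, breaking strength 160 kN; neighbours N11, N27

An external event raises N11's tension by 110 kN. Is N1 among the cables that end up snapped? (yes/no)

yes

Round 1 — N11 at 180 > 130. N11 snaps.
  N11 sheds 180 kN to N1, N27, N28: 60 each.
    N1: 20+60 = 80 > 60
    N27: 10+60 = 70 ≤ 70
    N28: 100+60 = 160 ≤ 160
Round 2 — N1 snaps.
  N1 sheds 80 kN to N25, N27: 40 each.
    N25: 10+40 = 50 ≤ 60
    N27: 70+40 = 110 > 70
Round 3 — N27 snaps.
  N27 sheds 110 kN to N18, N28: 55 each.
    N18: 60+55 = 115 ≤ 120
    N28: 160+55 = 215 > 160
Round 4 — N28 snaps.
  N28 sheds 215 kN: no online neighbours, lost.
No further breaks.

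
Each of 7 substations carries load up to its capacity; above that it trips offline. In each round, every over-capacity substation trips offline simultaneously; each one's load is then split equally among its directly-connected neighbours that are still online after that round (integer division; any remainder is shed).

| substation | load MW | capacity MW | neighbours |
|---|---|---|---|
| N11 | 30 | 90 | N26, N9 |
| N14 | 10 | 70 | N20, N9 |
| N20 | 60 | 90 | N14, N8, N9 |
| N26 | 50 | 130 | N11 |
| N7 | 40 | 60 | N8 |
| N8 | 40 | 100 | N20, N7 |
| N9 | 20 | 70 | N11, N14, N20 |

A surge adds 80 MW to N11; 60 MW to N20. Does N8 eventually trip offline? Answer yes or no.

Round 1 — N11 at 110 > 90; N20 at 120 > 90. N11, N20 trip offline.
  N11 sheds 110 MW to N26, N9: 55 each.
    N26: 50+55 = 105 ≤ 130
    N9: 20+55 = 75 > 70
  N20 sheds 120 MW to N14, N8, N9: 40 each.
    N14: 10+40 = 50 ≤ 70
    N8: 40+40 = 80 ≤ 100
    N9: 75+40 = 115 > 70
Round 2 — N9 trips offline.
  N9 sheds 115 MW to N14: 115 each.
    N14: 50+115 = 165 > 70
Round 3 — N14 trips offline.
  N14 sheds 165 MW: no online neighbours, lost.
No further trips.

no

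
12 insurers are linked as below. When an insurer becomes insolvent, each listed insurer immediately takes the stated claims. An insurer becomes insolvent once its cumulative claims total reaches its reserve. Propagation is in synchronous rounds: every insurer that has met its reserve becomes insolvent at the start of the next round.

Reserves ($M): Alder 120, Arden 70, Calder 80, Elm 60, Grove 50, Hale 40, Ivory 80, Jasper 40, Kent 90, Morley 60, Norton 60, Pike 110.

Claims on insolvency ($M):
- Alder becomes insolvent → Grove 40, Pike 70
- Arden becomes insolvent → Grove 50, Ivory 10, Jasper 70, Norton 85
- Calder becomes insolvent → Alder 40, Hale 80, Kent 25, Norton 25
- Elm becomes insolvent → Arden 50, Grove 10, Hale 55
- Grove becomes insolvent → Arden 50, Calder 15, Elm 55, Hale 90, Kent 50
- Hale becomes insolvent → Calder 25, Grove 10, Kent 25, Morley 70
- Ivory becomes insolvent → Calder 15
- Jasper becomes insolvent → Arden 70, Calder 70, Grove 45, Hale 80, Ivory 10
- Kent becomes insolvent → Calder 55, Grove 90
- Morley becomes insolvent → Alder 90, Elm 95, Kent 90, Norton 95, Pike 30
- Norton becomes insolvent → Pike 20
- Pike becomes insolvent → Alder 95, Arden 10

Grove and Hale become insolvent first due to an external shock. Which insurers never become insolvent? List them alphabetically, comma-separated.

Round 1 — Grove, Hale become insolvent (initial).
  Arden: +50 → 50 < 70
  Calder: +15+25 → 40 < 80
  Elm: +55 → 55 < 60
  Kent: +50+25 → 75 < 90
  Morley: +70 → 70 ≥ 60
Round 2 — Morley becomes insolvent.
  Alder: +90 → 90 < 120
  Elm: +95 → 150 ≥ 60
  Kent: +90 → 165 ≥ 90
  Norton: +95 → 95 ≥ 60
  Pike: +30 → 30 < 110
Round 3 — Elm, Kent, Norton become insolvent.
  Arden: +50 → 100 ≥ 70
  Calder: +55 → 95 ≥ 80
  Pike: +20 → 50 < 110
Round 4 — Arden, Calder become insolvent.
  Alder: +40 → 130 ≥ 120
  Ivory: +10 → 10 < 80
  Jasper: +70 → 70 ≥ 40
Round 5 — Alder, Jasper become insolvent.
  Ivory: +10 → 20 < 80
  Pike: +70 → 120 ≥ 110
Round 6 — Pike becomes insolvent.
No further insolvencies.

Ivory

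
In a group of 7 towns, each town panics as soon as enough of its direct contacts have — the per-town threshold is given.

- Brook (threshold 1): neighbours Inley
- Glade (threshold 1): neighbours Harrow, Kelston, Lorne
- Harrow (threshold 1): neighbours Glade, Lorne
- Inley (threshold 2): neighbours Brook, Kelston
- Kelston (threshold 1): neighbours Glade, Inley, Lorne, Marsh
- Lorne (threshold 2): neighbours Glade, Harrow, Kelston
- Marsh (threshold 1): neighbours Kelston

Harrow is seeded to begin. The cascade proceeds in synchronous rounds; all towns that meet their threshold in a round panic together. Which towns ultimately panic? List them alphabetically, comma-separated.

Round 1 — Harrow panics (initial).
Round 2 — checking thresholds:
  Glade: 1 of 3 neighbours ≥ 1, panics.
  Lorne: 1 of 3 neighbours < 2, holds.
Round 3 — checking thresholds:
  Kelston: 1 of 4 neighbours ≥ 1, panics.
  Lorne: 2 of 3 neighbours ≥ 2, panics.
Round 4 — checking thresholds:
  Inley: 1 of 2 neighbours < 2, holds.
  Marsh: 1 of 1 neighbours ≥ 1, panics.
Round 5 — no new panics; cascade stops.

Glade, Harrow, Kelston, Lorne, Marsh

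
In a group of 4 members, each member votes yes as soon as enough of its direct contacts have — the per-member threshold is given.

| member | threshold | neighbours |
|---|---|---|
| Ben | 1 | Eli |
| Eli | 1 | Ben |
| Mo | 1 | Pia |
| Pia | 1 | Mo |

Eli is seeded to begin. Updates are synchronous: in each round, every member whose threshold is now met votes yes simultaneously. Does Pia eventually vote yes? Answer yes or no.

Round 1 — Eli votes yes (initial).
Round 2 — checking thresholds:
  Ben: 1 of 1 neighbours ≥ 1, votes yes.
Round 3 — no new yes votes; cascade stops.

no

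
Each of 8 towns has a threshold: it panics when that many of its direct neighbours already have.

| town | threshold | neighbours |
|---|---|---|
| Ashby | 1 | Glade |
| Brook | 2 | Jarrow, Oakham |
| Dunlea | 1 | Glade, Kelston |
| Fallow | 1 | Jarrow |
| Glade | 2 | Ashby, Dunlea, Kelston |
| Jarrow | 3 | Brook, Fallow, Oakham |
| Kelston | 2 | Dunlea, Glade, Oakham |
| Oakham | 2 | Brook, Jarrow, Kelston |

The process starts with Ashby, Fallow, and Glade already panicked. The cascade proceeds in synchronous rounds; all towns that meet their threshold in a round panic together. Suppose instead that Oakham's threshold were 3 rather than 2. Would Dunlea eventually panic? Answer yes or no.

yes

With Oakham's threshold at 3:
Round 1 — Ashby, Fallow, Glade panic (initial).
Round 2 — checking thresholds:
  Dunlea: 1 of 2 neighbours ≥ 1, panics.
  Jarrow: 1 of 3 neighbours < 3, below threshold.
  Kelston: 1 of 3 neighbours < 2, below threshold.
Round 3 — checking thresholds:
  Jarrow: 1 of 3 neighbours < 3, below threshold.
  Kelston: 2 of 3 neighbours ≥ 2, panics.
Round 4 — no new panics; cascade stops.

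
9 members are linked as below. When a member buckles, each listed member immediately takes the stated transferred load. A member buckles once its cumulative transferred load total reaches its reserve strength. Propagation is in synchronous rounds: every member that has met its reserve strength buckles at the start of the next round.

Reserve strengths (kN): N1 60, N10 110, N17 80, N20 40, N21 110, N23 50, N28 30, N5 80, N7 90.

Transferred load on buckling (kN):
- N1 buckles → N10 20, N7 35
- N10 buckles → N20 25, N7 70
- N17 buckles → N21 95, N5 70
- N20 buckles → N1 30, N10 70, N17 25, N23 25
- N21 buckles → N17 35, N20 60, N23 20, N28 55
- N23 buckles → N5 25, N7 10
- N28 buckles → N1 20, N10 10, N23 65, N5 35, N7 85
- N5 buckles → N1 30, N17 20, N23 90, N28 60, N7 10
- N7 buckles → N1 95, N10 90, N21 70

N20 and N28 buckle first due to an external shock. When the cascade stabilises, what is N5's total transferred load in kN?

Round 1 — N20, N28 buckle (initial).
  N1: +30+20 → 50 < 60
  N10: +70+10 → 80 < 110
  N17: +25 → 25 < 80
  N23: +25+65 → 90 ≥ 50
  N5: +35 → 35 < 80
  N7: +85 → 85 < 90
Round 2 — N23 buckles.
  N5: +25 → 60 < 80
  N7: +10 → 95 ≥ 90
Round 3 — N7 buckles.
  N1: +95 → 145 ≥ 60
  N10: +90 → 170 ≥ 110
  N21: +70 → 70 < 110
Round 4 — N1, N10 buckle.
No further bucklings.

60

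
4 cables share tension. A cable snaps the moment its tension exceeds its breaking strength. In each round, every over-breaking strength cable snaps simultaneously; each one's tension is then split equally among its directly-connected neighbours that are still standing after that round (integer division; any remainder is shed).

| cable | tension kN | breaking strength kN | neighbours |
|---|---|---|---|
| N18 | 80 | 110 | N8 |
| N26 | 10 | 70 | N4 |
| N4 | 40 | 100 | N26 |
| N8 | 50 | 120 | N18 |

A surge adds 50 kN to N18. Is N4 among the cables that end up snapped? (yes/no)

Round 1 — N18 at 130 > 110. N18 snaps.
  N18 sheds 130 kN to N8: 130 each.
    N8: 50+130 = 180 > 120
Round 2 — N8 snaps.
  N8 sheds 180 kN: no online neighbours, lost.
No further breaks.

no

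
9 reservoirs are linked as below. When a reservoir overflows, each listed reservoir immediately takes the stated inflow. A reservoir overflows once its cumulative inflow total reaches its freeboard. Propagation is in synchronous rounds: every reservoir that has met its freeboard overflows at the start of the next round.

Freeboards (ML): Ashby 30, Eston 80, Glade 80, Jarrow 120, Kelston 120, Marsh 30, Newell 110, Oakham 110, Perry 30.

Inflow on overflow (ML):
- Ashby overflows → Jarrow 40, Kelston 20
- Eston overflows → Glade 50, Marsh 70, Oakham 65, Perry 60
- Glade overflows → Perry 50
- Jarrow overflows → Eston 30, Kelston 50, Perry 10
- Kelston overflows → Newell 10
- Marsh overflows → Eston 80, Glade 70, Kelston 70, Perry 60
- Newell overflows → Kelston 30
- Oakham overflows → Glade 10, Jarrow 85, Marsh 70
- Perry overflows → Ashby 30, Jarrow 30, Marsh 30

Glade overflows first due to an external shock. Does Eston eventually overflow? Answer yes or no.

Round 1 — Glade overflows (initial).
  Perry: +50 → 50 ≥ 30
Round 2 — Perry overflows.
  Ashby: +30 → 30 ≥ 30
  Jarrow: +30 → 30 < 120
  Marsh: +30 → 30 ≥ 30
Round 3 — Ashby, Marsh overflow.
  Eston: +80 → 80 ≥ 80
  Jarrow: +40 → 70 < 120
  Kelston: +20+70 → 90 < 120
Round 4 — Eston overflows.
  Oakham: +65 → 65 < 110
No further overflows.

yes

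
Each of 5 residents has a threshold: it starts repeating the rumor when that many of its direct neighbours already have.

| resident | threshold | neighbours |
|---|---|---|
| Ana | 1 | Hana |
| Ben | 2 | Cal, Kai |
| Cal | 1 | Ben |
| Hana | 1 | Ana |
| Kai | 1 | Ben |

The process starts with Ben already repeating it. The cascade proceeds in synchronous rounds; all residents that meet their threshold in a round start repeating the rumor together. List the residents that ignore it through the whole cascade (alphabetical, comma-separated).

Ana, Hana

Round 1 — Ben starts repeating the rumor (initial).
Round 2 — checking thresholds:
  Cal: 1 of 1 neighbours ≥ 1, starts repeating the rumor.
  Kai: 1 of 1 neighbours ≥ 1, starts repeating the rumor.
Round 3 — no new spreads; cascade stops.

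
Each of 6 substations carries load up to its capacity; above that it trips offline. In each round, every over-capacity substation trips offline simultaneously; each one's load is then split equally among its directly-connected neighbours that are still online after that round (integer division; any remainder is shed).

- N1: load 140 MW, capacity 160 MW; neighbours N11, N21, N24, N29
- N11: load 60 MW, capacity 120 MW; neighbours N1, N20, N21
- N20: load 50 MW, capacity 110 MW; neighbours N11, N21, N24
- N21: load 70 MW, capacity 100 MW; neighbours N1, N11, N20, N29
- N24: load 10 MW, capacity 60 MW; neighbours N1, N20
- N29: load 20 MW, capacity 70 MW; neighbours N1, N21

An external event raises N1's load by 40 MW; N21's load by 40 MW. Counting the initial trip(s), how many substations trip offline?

Round 1 — N1 at 180 > 160; N21 at 110 > 100. N1, N21 trip offline.
  N1 sheds 180 MW to N11, N24, N29: 60 each.
    N11: 60+60 = 120 ≤ 120
    N24: 10+60 = 70 > 60
    N29: 20+60 = 80 > 70
  N21 sheds 110 MW to N11, N20, N29: 36 each (2 lost).
    N11: 120+36 = 156 > 120
    N20: 50+36 = 86 ≤ 110
    N29: 80+36 = 116 > 70
Round 2 — N11, N24, N29 trip offline.
  N11 sheds 156 MW to N20: 156 each.
    N20: 86+156 = 242 > 110
  N24 sheds 70 MW to N20: 70 each.
    N20: 242+70 = 312 > 110
  N29 sheds 116 MW: no online neighbours, lost.
Round 3 — N20 trips offline.
  N20 sheds 312 MW: no online neighbours, lost.
No further trips.

6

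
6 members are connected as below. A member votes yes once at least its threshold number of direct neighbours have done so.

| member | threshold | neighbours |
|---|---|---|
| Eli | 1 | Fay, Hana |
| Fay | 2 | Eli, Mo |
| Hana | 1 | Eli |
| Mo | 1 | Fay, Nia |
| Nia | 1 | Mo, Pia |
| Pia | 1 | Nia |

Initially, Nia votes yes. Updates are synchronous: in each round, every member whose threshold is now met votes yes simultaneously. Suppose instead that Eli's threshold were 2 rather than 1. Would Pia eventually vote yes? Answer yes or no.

With Eli's threshold at 2:
Round 1 — Nia votes yes (initial).
Round 2 — checking thresholds:
  Mo: 1 of 2 neighbours ≥ 1, votes yes.
  Pia: 1 of 1 neighbours ≥ 1, votes yes.
Round 3 — no new yes votes; cascade stops.

yes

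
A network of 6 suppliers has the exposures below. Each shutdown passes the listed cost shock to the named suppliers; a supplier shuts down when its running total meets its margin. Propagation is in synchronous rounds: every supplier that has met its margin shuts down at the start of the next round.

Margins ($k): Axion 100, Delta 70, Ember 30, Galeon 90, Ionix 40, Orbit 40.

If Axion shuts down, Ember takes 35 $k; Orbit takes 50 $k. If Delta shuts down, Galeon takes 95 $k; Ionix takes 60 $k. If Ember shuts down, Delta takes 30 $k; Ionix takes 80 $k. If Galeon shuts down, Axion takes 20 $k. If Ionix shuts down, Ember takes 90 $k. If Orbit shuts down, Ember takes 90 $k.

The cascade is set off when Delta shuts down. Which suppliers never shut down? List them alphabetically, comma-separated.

Axion, Orbit

Round 1 — Delta shuts down (initial).
  Galeon: +95 → 95 ≥ 90
  Ionix: +60 → 60 ≥ 40
Round 2 — Galeon, Ionix shut down.
  Axion: +20 → 20 < 100
  Ember: +90 → 90 ≥ 30
Round 3 — Ember shuts down.
No further shutdowns.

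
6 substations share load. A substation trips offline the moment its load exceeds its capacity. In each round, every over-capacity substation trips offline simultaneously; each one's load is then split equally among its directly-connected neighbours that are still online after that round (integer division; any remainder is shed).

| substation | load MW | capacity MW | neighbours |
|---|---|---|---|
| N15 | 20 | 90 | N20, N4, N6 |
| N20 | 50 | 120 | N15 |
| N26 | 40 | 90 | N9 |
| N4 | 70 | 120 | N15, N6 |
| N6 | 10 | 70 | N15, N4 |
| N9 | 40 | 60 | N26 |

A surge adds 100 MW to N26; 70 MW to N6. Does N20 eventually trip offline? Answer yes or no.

no

Round 1 — N26 at 140 > 90; N6 at 80 > 70. N26, N6 trip offline.
  N26 sheds 140 MW to N9: 140 each.
    N9: 40+140 = 180 > 60
  N6 sheds 80 MW to N15, N4: 40 each.
    N15: 20+40 = 60 ≤ 90
    N4: 70+40 = 110 ≤ 120
Round 2 — N9 trips offline.
  N9 sheds 180 MW: no online neighbours, lost.
No further trips.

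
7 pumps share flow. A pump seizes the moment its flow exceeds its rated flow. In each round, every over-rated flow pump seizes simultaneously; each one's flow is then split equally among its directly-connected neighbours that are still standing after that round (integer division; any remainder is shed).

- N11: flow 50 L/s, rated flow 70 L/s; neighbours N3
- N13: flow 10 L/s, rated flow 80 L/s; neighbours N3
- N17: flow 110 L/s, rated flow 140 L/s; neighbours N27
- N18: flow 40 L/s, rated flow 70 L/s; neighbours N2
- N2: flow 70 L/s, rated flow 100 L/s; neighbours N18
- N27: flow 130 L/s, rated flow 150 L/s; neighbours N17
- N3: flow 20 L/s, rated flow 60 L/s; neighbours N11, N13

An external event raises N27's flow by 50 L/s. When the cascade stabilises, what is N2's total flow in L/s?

Round 1 — N27 at 180 > 150. N27 seizes.
  N27 sheds 180 L/s to N17: 180 each.
    N17: 110+180 = 290 > 140
Round 2 — N17 seizes.
  N17 sheds 290 L/s: no online neighbours, lost.
No further seizures.

70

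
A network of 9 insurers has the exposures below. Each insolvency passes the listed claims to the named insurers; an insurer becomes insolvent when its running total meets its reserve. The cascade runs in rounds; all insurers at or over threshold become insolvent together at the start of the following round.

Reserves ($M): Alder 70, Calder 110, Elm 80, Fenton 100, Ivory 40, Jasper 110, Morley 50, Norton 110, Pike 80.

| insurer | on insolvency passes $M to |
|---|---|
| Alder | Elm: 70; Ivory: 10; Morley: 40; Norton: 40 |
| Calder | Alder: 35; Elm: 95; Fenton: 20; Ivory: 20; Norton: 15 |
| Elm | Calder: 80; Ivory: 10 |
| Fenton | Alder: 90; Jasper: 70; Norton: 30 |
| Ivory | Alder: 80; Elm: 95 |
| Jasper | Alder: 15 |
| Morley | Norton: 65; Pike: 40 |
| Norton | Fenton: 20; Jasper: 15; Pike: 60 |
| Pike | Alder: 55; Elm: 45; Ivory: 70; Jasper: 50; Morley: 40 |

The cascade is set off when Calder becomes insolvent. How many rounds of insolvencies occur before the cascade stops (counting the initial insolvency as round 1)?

Round 1 — Calder becomes insolvent (initial).
  Alder: +35 → 35 < 70
  Elm: +95 → 95 ≥ 80
  Fenton: +20 → 20 < 100
  Ivory: +20 → 20 < 40
  Norton: +15 → 15 < 110
Round 2 — Elm becomes insolvent.
  Ivory: +10 → 30 < 40
No further insolvencies.

2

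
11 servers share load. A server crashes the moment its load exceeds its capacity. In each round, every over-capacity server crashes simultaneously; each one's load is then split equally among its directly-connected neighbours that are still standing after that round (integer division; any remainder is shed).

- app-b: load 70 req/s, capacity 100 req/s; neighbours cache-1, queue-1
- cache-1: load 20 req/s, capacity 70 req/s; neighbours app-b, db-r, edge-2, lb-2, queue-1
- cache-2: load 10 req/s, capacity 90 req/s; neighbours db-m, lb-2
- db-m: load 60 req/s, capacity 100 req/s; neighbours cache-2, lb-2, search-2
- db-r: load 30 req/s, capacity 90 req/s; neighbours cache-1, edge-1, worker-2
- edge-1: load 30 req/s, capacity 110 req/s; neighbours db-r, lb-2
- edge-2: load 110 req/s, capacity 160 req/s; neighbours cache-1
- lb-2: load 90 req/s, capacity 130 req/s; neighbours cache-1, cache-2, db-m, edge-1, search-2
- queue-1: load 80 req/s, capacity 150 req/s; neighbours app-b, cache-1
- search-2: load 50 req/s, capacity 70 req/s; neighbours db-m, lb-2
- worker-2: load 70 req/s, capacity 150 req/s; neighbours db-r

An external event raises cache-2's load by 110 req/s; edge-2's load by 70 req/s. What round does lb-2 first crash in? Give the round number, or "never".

2

Round 1 — cache-2 at 120 > 90; edge-2 at 180 > 160. cache-2, edge-2 crash.
  cache-2 sheds 120 req/s to db-m, lb-2: 60 each.
    db-m: 60+60 = 120 > 100
    lb-2: 90+60 = 150 > 130
  edge-2 sheds 180 req/s to cache-1: 180 each.
    cache-1: 20+180 = 200 > 70
Round 2 — cache-1, db-m, lb-2 crash.
  cache-1 sheds 200 req/s to app-b, db-r, queue-1: 66 each (2 lost).
    app-b: 70+66 = 136 > 100
    db-r: 30+66 = 96 > 90
    queue-1: 80+66 = 146 ≤ 150
  db-m sheds 120 req/s to search-2: 120 each.
    search-2: 50+120 = 170 > 70
  lb-2 sheds 150 req/s to edge-1, search-2: 75 each.
    edge-1: 30+75 = 105 ≤ 110
    search-2: 170+75 = 245 > 70
Round 3 — app-b, db-r, search-2 crash.
  app-b sheds 136 req/s to queue-1: 136 each.
    queue-1: 146+136 = 282 > 150
  db-r sheds 96 req/s to edge-1, worker-2: 48 each.
    edge-1: 105+48 = 153 > 110
    worker-2: 70+48 = 118 ≤ 150
  search-2 sheds 245 req/s: no online neighbours, lost.
Round 4 — edge-1, queue-1 crash.
  edge-1 sheds 153 req/s: no online neighbours, lost.
  queue-1 sheds 282 req/s: no online neighbours, lost.
No further crashes.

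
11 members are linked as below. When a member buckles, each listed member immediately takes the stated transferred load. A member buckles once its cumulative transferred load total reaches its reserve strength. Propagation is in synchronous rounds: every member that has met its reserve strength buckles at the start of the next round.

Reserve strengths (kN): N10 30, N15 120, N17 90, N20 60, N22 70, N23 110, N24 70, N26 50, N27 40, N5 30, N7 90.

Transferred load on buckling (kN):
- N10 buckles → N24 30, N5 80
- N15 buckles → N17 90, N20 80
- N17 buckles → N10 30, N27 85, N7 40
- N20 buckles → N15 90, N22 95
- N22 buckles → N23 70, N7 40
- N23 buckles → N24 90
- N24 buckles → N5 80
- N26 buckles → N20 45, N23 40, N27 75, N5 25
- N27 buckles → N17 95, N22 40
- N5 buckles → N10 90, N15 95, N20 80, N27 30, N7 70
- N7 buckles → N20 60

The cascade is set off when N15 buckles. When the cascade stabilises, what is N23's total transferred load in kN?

70

Round 1 — N15 buckles (initial).
  N17: +90 → 90 ≥ 90
  N20: +80 → 80 ≥ 60
Round 2 — N17, N20 buckle.
  N10: +30 → 30 ≥ 30
  N22: +95 → 95 ≥ 70
  N27: +85 → 85 ≥ 40
  N7: +40 → 40 < 90
Round 3 — N10, N22, N27 buckle.
  N23: +70 → 70 < 110
  N24: +30 → 30 < 70
  N5: +80 → 80 ≥ 30
  N7: +40 → 80 < 90
Round 4 — N5 buckles.
  N7: +70 → 150 ≥ 90
Round 5 — N7 buckles.
No further bucklings.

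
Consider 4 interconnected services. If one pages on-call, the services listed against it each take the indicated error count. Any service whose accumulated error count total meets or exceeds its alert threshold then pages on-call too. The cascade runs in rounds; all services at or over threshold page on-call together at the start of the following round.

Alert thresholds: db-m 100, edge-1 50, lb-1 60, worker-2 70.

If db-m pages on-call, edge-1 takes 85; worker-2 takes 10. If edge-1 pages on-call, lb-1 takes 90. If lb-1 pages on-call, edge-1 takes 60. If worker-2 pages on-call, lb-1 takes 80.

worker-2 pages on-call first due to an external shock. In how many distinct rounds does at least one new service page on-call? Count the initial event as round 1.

Round 1 — worker-2 pages on-call (initial).
  lb-1: +80 → 80 ≥ 60
Round 2 — lb-1 pages on-call.
  edge-1: +60 → 60 ≥ 50
Round 3 — edge-1 pages on-call.
No further pages.

3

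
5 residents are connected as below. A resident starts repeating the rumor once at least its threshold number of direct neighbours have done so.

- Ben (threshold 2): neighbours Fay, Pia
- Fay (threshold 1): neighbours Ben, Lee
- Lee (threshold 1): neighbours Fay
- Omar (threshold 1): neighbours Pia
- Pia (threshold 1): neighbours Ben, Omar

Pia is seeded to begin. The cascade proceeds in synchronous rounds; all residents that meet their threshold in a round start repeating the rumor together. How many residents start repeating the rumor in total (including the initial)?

Round 1 — Pia starts repeating the rumor (initial).
Round 2 — checking thresholds:
  Ben: 1 of 2 neighbours < 2, holds.
  Omar: 1 of 1 neighbours ≥ 1, starts repeating the rumor.
Round 3 — no new spreads; cascade stops.

2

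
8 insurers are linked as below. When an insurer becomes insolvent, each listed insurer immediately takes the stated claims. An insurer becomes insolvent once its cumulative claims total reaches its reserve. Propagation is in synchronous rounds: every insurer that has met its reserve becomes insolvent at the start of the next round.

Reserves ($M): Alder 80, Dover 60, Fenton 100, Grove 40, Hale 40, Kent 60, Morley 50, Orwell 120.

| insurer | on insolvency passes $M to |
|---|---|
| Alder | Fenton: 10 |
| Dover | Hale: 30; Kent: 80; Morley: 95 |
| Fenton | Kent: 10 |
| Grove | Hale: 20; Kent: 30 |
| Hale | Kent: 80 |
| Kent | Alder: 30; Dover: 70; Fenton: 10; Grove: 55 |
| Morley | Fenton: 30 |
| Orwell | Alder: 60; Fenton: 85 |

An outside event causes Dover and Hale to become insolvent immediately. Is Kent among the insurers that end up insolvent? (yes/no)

yes

Round 1 — Dover, Hale become insolvent (initial).
  Kent: +80+80 → 160 ≥ 60
  Morley: +95 → 95 ≥ 50
Round 2 — Kent, Morley become insolvent.
  Alder: +30 → 30 < 80
  Fenton: +10+30 → 40 < 100
  Grove: +55 → 55 ≥ 40
Round 3 — Grove becomes insolvent.
No further insolvencies.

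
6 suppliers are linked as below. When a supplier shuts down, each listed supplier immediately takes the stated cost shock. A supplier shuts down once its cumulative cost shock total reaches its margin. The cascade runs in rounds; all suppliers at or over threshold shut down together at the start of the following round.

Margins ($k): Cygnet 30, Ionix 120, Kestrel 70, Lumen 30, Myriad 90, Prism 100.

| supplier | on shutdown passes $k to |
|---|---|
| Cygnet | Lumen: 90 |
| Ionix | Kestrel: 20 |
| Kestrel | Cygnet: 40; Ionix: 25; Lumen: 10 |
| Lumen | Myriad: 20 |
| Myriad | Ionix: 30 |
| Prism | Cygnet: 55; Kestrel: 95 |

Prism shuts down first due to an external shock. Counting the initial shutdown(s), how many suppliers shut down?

4

Round 1 — Prism shuts down (initial).
  Cygnet: +55 → 55 ≥ 30
  Kestrel: +95 → 95 ≥ 70
Round 2 — Cygnet, Kestrel shut down.
  Ionix: +25 → 25 < 120
  Lumen: +90+10 → 100 ≥ 30
Round 3 — Lumen shuts down.
  Myriad: +20 → 20 < 90
No further shutdowns.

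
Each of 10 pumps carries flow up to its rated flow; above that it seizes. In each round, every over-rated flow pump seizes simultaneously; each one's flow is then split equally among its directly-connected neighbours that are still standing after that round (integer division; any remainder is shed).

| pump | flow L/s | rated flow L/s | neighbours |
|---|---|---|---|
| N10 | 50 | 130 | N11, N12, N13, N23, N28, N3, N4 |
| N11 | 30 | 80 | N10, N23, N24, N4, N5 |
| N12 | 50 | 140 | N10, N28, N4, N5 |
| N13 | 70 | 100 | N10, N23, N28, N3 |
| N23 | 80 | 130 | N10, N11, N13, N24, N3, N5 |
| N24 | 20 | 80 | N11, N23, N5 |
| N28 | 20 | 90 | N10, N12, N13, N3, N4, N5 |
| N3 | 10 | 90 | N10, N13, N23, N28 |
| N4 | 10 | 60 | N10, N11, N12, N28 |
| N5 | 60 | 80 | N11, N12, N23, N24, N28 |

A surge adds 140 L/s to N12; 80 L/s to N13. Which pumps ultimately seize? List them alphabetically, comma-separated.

Round 1 — N12 at 190 > 140; N13 at 150 > 100. N12, N13 seize.
  N12 sheds 190 L/s to N10, N28, N4, N5: 47 each (2 lost).
    N10: 50+47 = 97 ≤ 130
    N28: 20+47 = 67 ≤ 90
    N4: 10+47 = 57 ≤ 60
    N5: 60+47 = 107 > 80
  N13 sheds 150 L/s to N10, N23, N28, N3: 37 each (2 lost).
    N10: 97+37 = 134 > 130
    N23: 80+37 = 117 ≤ 130
    N28: 67+37 = 104 > 90
    N3: 10+37 = 47 ≤ 90
Round 2 — N10, N28, N5 seize.
  N10 sheds 134 L/s to N11, N23, N3, N4: 33 each (2 lost).
    N11: 30+33 = 63 ≤ 80
    N23: 117+33 = 150 > 130
    N3: 47+33 = 80 ≤ 90
    N4: 57+33 = 90 > 60
  N28 sheds 104 L/s to N3, N4: 52 each.
    N3: 80+52 = 132 > 90
    N4: 90+52 = 142 > 60
  N5 sheds 107 L/s to N11, N23, N24: 35 each (2 lost).
    N11: 63+35 = 98 > 80
    N23: 150+35 = 185 > 130
    N24: 20+35 = 55 ≤ 80
Round 3 — N11, N23, N3, N4 seize.
  N11 sheds 98 L/s to N24: 98 each.
    N24: 55+98 = 153 > 80
  N23 sheds 185 L/s to N24: 185 each.
    N24: 153+185 = 338 > 80
  N3 sheds 132 L/s: no online neighbours, lost.
  N4 sheds 142 L/s: no online neighbours, lost.
Round 4 — N24 seizes.
  N24 sheds 338 L/s: no online neighbours, lost.
No further seizures.

N10, N11, N12, N13, N23, N24, N28, N3, N4, N5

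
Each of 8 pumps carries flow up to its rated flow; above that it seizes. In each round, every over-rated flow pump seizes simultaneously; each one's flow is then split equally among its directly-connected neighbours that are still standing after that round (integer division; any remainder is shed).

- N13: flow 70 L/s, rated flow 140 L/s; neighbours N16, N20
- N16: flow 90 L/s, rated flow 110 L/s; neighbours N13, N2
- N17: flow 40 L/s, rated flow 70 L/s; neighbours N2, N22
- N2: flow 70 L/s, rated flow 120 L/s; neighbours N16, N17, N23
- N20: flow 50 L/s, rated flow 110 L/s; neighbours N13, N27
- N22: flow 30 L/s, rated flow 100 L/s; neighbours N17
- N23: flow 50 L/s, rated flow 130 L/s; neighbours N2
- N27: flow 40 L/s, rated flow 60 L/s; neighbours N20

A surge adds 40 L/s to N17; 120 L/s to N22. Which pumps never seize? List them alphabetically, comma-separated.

Round 1 — N17 at 80 > 70; N22 at 150 > 100. N17, N22 seize.
  N17 sheds 80 L/s to N2: 80 each.
    N2: 70+80 = 150 > 120
  N22 sheds 150 L/s: no online neighbours, lost.
Round 2 — N2 seizes.
  N2 sheds 150 L/s to N16, N23: 75 each.
    N16: 90+75 = 165 > 110
    N23: 50+75 = 125 ≤ 130
Round 3 — N16 seizes.
  N16 sheds 165 L/s to N13: 165 each.
    N13: 70+165 = 235 > 140
Round 4 — N13 seizes.
  N13 sheds 235 L/s to N20: 235 each.
    N20: 50+235 = 285 > 110
Round 5 — N20 seizes.
  N20 sheds 285 L/s to N27: 285 each.
    N27: 40+285 = 325 > 60
Round 6 — N27 seizes.
  N27 sheds 325 L/s: no online neighbours, lost.
No further seizures.

N23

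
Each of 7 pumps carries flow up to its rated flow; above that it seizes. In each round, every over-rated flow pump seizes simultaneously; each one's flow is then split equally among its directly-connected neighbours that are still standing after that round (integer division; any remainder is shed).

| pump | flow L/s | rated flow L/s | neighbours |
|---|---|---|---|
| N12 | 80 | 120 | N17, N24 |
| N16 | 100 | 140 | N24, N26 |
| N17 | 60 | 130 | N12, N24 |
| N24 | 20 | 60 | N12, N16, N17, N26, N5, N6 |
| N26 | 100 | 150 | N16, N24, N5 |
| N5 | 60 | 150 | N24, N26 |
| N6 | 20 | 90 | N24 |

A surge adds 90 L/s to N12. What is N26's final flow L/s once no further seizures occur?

126

Round 1 — N12 at 170 > 120. N12 seizes.
  N12 sheds 170 L/s to N17, N24: 85 each.
    N17: 60+85 = 145 > 130
    N24: 20+85 = 105 > 60
Round 2 — N17, N24 seize.
  N17 sheds 145 L/s: no online neighbours, lost.
  N24 sheds 105 L/s to N16, N26, N5, N6: 26 each (1 lost).
    N16: 100+26 = 126 ≤ 140
    N26: 100+26 = 126 ≤ 150
    N5: 60+26 = 86 ≤ 150
    N6: 20+26 = 46 ≤ 90
No further seizures.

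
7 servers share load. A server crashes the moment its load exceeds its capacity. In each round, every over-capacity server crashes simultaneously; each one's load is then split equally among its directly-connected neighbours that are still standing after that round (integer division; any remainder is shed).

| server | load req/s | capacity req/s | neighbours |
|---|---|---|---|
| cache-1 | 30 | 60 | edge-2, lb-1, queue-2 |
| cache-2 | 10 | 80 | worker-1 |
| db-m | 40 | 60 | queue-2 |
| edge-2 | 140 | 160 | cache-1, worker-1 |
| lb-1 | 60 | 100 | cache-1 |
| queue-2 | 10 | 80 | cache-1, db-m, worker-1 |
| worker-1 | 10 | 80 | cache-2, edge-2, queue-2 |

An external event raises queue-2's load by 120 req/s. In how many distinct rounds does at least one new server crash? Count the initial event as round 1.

5

Round 1 — queue-2 at 130 > 80. queue-2 crashes.
  queue-2 sheds 130 req/s to cache-1, db-m, worker-1: 43 each (1 lost).
    cache-1: 30+43 = 73 > 60
    db-m: 40+43 = 83 > 60
    worker-1: 10+43 = 53 ≤ 80
Round 2 — cache-1, db-m crash.
  cache-1 sheds 73 req/s to edge-2, lb-1: 36 each (1 lost).
    edge-2: 140+36 = 176 > 160
    lb-1: 60+36 = 96 ≤ 100
  db-m sheds 83 req/s: no online neighbours, lost.
Round 3 — edge-2 crashes.
  edge-2 sheds 176 req/s to worker-1: 176 each.
    worker-1: 53+176 = 229 > 80
Round 4 — worker-1 crashes.
  worker-1 sheds 229 req/s to cache-2: 229 each.
    cache-2: 10+229 = 239 > 80
Round 5 — cache-2 crashes.
  cache-2 sheds 239 req/s: no online neighbours, lost.
No further crashes.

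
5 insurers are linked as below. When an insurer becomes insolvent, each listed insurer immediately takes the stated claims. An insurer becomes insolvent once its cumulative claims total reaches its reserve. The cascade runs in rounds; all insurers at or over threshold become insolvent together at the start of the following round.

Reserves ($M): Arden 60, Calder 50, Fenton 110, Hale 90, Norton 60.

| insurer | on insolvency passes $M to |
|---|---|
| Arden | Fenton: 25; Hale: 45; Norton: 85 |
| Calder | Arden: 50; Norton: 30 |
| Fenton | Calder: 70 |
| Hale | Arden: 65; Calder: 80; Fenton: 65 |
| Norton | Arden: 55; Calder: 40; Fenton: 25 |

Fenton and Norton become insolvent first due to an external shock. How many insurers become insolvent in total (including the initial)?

Round 1 — Fenton, Norton become insolvent (initial).
  Arden: +55 → 55 < 60
  Calder: +70+40 → 110 ≥ 50
Round 2 — Calder becomes insolvent.
  Arden: +50 → 105 ≥ 60
Round 3 — Arden becomes insolvent.
  Hale: +45 → 45 < 90
No further insolvencies.

4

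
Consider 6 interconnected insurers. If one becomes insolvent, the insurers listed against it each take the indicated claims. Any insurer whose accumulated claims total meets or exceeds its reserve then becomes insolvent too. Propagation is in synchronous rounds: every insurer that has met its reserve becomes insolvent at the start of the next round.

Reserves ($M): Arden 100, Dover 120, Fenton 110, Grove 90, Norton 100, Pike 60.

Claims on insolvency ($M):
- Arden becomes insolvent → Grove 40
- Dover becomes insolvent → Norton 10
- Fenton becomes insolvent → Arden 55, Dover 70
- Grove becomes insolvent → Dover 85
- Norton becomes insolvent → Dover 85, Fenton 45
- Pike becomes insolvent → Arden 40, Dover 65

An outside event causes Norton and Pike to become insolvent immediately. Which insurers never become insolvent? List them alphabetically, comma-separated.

Round 1 — Norton, Pike become insolvent (initial).
  Arden: +40 → 40 < 100
  Dover: +85+65 → 150 ≥ 120
  Fenton: +45 → 45 < 110
Round 2 — Dover becomes insolvent.
No further insolvencies.

Arden, Fenton, Grove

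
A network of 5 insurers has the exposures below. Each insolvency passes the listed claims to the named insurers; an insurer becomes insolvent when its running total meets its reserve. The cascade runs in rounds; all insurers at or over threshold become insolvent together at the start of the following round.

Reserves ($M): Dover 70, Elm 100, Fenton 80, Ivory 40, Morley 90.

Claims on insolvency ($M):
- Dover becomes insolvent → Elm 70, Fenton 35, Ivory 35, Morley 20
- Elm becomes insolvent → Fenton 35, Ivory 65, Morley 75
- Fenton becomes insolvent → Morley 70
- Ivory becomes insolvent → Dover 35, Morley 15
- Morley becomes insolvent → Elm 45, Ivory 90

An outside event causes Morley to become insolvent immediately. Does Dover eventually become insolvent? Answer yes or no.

Round 1 — Morley becomes insolvent (initial).
  Elm: +45 → 45 < 100
  Ivory: +90 → 90 ≥ 40
Round 2 — Ivory becomes insolvent.
  Dover: +35 → 35 < 70
No further insolvencies.

no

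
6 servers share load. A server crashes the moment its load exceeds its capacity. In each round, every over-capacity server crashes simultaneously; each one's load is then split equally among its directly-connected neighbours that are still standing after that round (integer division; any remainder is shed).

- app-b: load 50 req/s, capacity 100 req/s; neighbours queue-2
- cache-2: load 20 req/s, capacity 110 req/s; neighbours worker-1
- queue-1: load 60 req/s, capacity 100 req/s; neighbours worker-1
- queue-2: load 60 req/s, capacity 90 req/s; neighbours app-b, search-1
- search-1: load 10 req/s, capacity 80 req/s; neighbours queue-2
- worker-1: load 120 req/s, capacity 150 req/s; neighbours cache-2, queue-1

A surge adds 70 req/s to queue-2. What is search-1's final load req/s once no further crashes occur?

Round 1 — queue-2 at 130 > 90. queue-2 crashes.
  queue-2 sheds 130 req/s to app-b, search-1: 65 each.
    app-b: 50+65 = 115 > 100
    search-1: 10+65 = 75 ≤ 80
Round 2 — app-b crashes.
  app-b sheds 115 req/s: no online neighbours, lost.
No further crashes.

75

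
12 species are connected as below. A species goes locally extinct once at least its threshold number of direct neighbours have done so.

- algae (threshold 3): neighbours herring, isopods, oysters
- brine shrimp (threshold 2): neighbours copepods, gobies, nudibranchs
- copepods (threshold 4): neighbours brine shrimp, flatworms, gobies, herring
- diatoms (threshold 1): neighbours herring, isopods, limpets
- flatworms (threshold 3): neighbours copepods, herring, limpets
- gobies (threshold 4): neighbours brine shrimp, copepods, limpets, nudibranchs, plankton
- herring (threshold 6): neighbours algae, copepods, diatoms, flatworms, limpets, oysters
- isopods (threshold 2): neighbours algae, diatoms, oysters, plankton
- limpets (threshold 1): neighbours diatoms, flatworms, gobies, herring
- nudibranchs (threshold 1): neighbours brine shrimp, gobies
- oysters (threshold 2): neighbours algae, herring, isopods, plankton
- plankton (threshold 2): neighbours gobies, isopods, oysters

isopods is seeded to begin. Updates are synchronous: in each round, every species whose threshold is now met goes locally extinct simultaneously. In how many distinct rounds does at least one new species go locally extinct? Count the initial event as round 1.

Round 1 — isopods goes locally extinct (initial).
Round 2 — checking thresholds:
  algae: 1 of 3 neighbours < 3, not yet.
  diatoms: 1 of 3 neighbours ≥ 1, goes locally extinct.
  oysters: 1 of 4 neighbours < 2, not yet.
  plankton: 1 of 3 neighbours < 2, not yet.
Round 3 — checking thresholds:
  algae: 1 of 3 neighbours < 3, not yet.
  herring: 1 of 6 neighbours < 6, not yet.
  limpets: 1 of 4 neighbours ≥ 1, goes locally extinct.
  oysters: 1 of 4 neighbours < 2, not yet.
  plankton: 1 of 3 neighbours < 2, not yet.
Round 4 — no new extinctions; cascade stops.

3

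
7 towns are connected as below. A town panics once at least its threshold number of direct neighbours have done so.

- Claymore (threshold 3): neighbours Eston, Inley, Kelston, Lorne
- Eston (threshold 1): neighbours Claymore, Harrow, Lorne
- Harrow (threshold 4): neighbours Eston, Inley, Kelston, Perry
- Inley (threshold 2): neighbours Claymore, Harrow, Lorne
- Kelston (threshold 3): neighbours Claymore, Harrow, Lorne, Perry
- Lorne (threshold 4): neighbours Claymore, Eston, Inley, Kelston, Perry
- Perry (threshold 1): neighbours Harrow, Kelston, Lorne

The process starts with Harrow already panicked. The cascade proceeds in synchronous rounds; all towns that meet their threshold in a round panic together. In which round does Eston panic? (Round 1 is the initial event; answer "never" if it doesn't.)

Round 1 — Harrow panics (initial).
Round 2 — checking thresholds:
  Eston: 1 of 3 neighbours ≥ 1, panics.
  Inley: 1 of 3 neighbours < 2, holds.
  Kelston: 1 of 4 neighbours < 3, holds.
  Perry: 1 of 3 neighbours ≥ 1, panics.
Round 3 — no new panics; cascade stops.

2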